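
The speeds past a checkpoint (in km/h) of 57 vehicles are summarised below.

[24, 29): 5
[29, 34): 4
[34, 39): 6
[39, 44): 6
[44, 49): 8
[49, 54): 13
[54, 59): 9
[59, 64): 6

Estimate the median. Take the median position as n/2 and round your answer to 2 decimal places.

48.69

Cumulative frequencies: 5, 9, 15, 21, 29, 42, 51, 57
n = 57; position = n/2 = 28.5.
This falls in the class [44, 49): L = 44, F = 21, f = 8, h = 5.
Median ≈ 44 + ((28.5 − 21) / 8) × 5 = 48.6875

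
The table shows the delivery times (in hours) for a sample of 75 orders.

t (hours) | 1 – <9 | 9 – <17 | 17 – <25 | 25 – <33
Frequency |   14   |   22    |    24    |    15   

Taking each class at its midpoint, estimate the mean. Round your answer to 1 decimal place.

Midpoints: 5, 13, 21, 29
Σfm = 14×5 + 22×13 + 24×21 + 15×29 = 1295
n = Σf = 75
Mean = 1295 / 75 = 17.2667

17.3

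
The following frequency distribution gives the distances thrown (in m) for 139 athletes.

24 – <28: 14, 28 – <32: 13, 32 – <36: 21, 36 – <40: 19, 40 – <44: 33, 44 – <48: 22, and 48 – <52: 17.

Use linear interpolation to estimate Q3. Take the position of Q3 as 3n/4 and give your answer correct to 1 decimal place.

Cumulative frequencies: 14, 27, 48, 67, 100, 122, 139
n = 139; position = 3n/4 = 104.25.
This falls in the class 44 – <48: L = 44, F = 100, f = 22, h = 4.
Upper quartile ≈ 44 + ((104.25 − 100) / 22) × 4 = 44.7727

44.8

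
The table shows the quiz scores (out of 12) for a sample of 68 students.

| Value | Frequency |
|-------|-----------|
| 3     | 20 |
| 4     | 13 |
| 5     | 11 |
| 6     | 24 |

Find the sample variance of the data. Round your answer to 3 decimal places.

Values: 3, 4, 5, 6
n = 68, Σfx = 311, mean = 4.5735
Σfx² = 1527
Σf(x − x̄)² = Σfx² − (Σfx)²/n = 1527 − 311²/68 = 104.6324
Sample variance = 104.6324 / 67 = 1.5617

1.562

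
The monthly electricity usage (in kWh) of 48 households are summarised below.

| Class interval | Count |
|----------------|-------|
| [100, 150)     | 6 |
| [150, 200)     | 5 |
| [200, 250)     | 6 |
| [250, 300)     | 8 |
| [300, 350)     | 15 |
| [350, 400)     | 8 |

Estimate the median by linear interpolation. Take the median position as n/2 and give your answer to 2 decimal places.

293.75

Cumulative frequencies: 6, 11, 17, 25, 40, 48
n = 48; position = n/2 = 24.
This falls in the class [250, 300): L = 250, F = 17, f = 8, h = 50.
Median ≈ 250 + ((24 − 17) / 8) × 50 = 293.7500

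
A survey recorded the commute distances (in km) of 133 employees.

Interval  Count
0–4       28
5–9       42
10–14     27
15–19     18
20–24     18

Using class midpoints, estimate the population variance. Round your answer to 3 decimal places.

Midpoints: 2, 7, 12, 17, 22
n = 133, Σfm = 1376, mean = 10.3459
Σfm² = 19972
Σf(m − x̄)² = Σfm² − (Σfm)²/n = 19972 − 1376²/133 = 5736.0902
Population variance = 5736.0902 / 133 = 43.1285

43.128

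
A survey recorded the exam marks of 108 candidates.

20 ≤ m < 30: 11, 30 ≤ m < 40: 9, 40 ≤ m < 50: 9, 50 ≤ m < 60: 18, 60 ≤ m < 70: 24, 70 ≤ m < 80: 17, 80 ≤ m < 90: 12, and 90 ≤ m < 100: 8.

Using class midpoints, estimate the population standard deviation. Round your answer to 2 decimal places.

Midpoints: 25, 35, 45, 55, 65, 75, 85, 95
n = 108, Σfm = 6600, mean = 61.1111
Σfm² = 446500
Σf(m − x̄)² = Σfm² − (Σfm)²/n = 446500 − 6600²/108 = 43166.6667
Population variance = 43166.6667 / 108 = 399.6914
Standard deviation = √399.6914 = 19.9923

19.99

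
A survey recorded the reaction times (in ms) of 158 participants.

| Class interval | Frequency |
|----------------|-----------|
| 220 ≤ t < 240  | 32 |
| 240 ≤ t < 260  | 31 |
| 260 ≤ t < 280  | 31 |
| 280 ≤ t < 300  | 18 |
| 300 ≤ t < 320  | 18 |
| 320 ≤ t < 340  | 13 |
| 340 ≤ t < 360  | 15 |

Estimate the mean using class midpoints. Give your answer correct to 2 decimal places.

Midpoints: 230, 250, 270, 290, 310, 330, 350
Σfm = 32×230 + 31×250 + 31×270 + 18×290 + 18×310 + 13×330 + 15×350 = 43820
n = Σf = 158
Mean = 43820 / 158 = 277.3418

277.34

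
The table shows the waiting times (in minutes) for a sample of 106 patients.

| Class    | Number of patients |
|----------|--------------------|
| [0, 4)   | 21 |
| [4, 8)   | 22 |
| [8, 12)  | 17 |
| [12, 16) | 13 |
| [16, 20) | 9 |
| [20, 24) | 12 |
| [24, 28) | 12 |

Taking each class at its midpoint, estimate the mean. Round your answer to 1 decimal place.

Midpoints: 2, 6, 10, 14, 18, 22, 26
Σfm = 21×2 + 22×6 + 17×10 + 13×14 + 9×18 + 12×22 + 12×26 = 1264
n = Σf = 106
Mean = 1264 / 106 = 11.9245

11.9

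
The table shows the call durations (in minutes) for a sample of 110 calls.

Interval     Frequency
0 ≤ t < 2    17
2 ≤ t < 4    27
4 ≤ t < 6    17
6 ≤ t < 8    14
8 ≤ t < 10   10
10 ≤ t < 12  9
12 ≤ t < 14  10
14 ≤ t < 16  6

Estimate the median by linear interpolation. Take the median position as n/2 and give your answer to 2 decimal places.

Cumulative frequencies: 17, 44, 61, 75, 85, 94, 104, 110
n = 110; position = n/2 = 55.
This falls in the class 4 ≤ t < 6: L = 4, F = 44, f = 17, h = 2.
Median ≈ 4 + ((55 − 44) / 17) × 2 = 5.2941

5.29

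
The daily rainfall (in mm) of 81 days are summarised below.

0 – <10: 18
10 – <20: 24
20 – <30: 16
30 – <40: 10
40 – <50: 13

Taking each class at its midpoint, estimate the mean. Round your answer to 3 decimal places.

Midpoints: 5, 15, 25, 35, 45
Σfm = 18×5 + 24×15 + 16×25 + 10×35 + 13×45 = 1785
n = Σf = 81
Mean = 1785 / 81 = 22.0370

22.037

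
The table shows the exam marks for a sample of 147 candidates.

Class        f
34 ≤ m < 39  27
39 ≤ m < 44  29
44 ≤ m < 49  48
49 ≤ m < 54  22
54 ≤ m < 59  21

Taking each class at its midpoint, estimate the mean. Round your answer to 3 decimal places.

45.854

Midpoints: 36.5, 41.5, 46.5, 51.5, 56.5
Σfm = 27×36.5 + 29×41.5 + 48×46.5 + 22×51.5 + 21×56.5 = 6740.5
n = Σf = 147
Mean = 6740.5 / 147 = 45.8537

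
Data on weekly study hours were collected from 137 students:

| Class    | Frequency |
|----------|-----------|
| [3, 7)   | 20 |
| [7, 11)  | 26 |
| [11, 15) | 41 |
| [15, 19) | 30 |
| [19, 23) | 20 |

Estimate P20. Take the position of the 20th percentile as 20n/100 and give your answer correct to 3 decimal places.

8.138

Cumulative frequencies: 20, 46, 87, 117, 137
n = 137; position = 20n/100 = 27.4.
This falls in the class [7, 11): L = 7, F = 20, f = 26, h = 4.
20th percentile ≈ 7 + ((27.4 − 20) / 26) × 4 = 8.1385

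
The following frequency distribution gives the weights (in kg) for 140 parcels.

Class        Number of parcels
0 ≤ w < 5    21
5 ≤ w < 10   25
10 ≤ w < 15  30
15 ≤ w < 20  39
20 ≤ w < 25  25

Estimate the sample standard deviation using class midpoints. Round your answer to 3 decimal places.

6.632

Midpoints: 2.5, 7.5, 12.5, 17.5, 22.5
n = 140, Σfm = 1860, mean = 13.2857
Σfm² = 30825
Σf(m − x̄)² = Σfm² − (Σfm)²/n = 30825 − 1860²/140 = 6113.5714
Sample variance = 6113.5714 / 139 = 43.9825
Standard deviation = √43.9825 = 6.6319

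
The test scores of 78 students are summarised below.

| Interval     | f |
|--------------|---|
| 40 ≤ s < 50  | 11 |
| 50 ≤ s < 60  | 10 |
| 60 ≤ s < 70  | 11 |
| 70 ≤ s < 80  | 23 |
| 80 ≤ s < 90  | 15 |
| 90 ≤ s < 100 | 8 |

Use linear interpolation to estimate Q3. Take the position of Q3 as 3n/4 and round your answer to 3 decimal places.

82.333

Cumulative frequencies: 11, 21, 32, 55, 70, 78
n = 78; position = 3n/4 = 58.5.
This falls in the class 80 ≤ s < 90: L = 80, F = 55, f = 15, h = 10.
Upper quartile ≈ 80 + ((58.5 − 55) / 15) × 10 = 82.3333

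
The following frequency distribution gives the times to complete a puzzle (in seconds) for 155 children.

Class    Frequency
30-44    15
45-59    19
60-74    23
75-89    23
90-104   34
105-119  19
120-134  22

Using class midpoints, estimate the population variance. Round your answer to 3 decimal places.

Midpoints: 37, 52, 67, 82, 97, 112, 127
n = 155, Σfm = 13190, mean = 85.0968
Σfm² = 1242890
Σf(m − x̄)² = Σfm² − (Σfm)²/n = 1242890 − 13190²/155 = 120463.5484
Population variance = 120463.5484 / 155 = 777.1842

777.184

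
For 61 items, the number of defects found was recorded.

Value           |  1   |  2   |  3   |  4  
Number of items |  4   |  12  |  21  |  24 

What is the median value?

Cumulative frequencies: 4, 16, 37, 61
n = 61, so the median is the value in position (n+1)/2 = 31.
Position 31 falls at value 3.

3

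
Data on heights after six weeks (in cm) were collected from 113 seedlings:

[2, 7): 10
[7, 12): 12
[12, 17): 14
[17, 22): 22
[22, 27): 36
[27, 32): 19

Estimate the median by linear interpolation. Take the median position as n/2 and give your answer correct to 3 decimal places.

21.659

Cumulative frequencies: 10, 22, 36, 58, 94, 113
n = 113; position = n/2 = 56.5.
This falls in the class [17, 22): L = 17, F = 36, f = 22, h = 5.
Median ≈ 17 + ((56.5 − 36) / 22) × 5 = 21.6591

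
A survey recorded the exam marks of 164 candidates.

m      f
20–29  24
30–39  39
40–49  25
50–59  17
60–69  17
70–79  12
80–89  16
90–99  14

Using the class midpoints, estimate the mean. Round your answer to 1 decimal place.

52.7

Midpoints: 24.5, 34.5, 44.5, 54.5, 64.5, 74.5, 84.5, 94.5
Σfm = 24×24.5 + 39×34.5 + 25×44.5 + 17×54.5 + 17×64.5 + 12×74.5 + 16×84.5 + 14×94.5 = 8638
n = Σf = 164
Mean = 8638 / 164 = 52.6707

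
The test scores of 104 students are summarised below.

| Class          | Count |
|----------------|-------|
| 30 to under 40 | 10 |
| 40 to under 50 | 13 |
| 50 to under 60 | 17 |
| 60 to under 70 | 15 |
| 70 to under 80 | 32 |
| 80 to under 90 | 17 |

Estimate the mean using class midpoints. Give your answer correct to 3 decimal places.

64.327

Midpoints: 35, 45, 55, 65, 75, 85
Σfm = 10×35 + 13×45 + 17×55 + 15×65 + 32×75 + 17×85 = 6690
n = Σf = 104
Mean = 6690 / 104 = 64.3269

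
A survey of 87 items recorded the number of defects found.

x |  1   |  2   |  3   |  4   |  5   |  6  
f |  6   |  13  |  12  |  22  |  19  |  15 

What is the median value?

Cumulative frequencies: 6, 19, 31, 53, 72, 87
n = 87, so the median is the value in position (n+1)/2 = 44.
Position 44 falls at value 4.

4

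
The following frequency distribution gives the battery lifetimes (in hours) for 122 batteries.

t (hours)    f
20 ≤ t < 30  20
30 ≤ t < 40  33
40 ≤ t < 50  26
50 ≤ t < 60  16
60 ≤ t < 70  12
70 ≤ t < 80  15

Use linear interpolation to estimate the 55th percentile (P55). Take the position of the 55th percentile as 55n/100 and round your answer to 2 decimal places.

45.42

Cumulative frequencies: 20, 53, 79, 95, 107, 122
n = 122; position = 55n/100 = 67.1.
This falls in the class 40 ≤ t < 50: L = 40, F = 53, f = 26, h = 10.
55th percentile ≈ 40 + ((67.1 − 53) / 26) × 10 = 45.4231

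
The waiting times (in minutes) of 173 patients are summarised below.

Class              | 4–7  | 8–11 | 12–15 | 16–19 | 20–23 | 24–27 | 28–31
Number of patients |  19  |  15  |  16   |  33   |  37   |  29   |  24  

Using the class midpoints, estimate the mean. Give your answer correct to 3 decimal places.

Midpoints: 5.5, 9.5, 13.5, 17.5, 21.5, 25.5, 29.5
Σfm = 19×5.5 + 15×9.5 + 16×13.5 + 33×17.5 + 37×21.5 + 29×25.5 + 24×29.5 = 3283.5
n = Σf = 173
Mean = 3283.5 / 173 = 18.9798

18.980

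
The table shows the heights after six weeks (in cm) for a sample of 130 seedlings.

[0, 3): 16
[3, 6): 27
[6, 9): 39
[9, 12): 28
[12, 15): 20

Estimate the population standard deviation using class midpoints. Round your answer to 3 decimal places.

3.706

Midpoints: 1.5, 4.5, 7.5, 10.5, 13.5
n = 130, Σfm = 1002, mean = 7.7077
Σfm² = 9508.5
Σf(m − x̄)² = Σfm² − (Σfm)²/n = 9508.5 − 1002²/130 = 1785.3923
Population variance = 1785.3923 / 130 = 13.7338
Standard deviation = √13.7338 = 3.7059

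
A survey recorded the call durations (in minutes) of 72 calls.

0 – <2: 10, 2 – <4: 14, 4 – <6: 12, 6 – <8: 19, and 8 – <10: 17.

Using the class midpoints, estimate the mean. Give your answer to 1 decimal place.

5.5

Midpoints: 1, 3, 5, 7, 9
Σfm = 10×1 + 14×3 + 12×5 + 19×7 + 17×9 = 398
n = Σf = 72
Mean = 398 / 72 = 5.5278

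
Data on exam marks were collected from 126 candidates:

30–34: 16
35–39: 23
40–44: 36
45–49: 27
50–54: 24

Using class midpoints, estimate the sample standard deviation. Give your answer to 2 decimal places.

6.43

Midpoints: 32, 37, 42, 47, 52
n = 126, Σfm = 5392, mean = 42.7937
Σfm² = 235914
Σf(m − x̄)² = Σfm² − (Σfm)²/n = 235914 − 5392²/126 = 5170.6349
Sample variance = 5170.6349 / 125 = 41.3651
Standard deviation = √41.3651 = 6.4316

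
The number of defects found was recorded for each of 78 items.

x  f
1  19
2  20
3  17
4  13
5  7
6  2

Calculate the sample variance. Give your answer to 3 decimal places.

1.909

Values: 1, 2, 3, 4, 5, 6
n = 78, Σfx = 209, mean = 2.6795
Σfx² = 707
Σf(x − x̄)² = Σfx² − (Σfx)²/n = 707 − 209²/78 = 146.9872
Sample variance = 146.9872 / 77 = 1.9089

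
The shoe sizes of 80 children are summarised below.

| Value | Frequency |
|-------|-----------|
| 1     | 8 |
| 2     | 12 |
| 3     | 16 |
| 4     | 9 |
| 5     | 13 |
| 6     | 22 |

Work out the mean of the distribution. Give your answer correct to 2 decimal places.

Values: 1, 2, 3, 4, 5, 6
Σfx = 8×1 + 12×2 + 16×3 + 9×4 + 13×5 + 22×6 = 313
n = Σf = 80
Mean = 313 / 80 = 3.9125

3.91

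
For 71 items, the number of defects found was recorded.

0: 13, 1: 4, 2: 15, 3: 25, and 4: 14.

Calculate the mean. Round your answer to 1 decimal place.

2.3

Values: 0, 1, 2, 3, 4
Σfx = 13×0 + 4×1 + 15×2 + 25×3 + 14×4 = 165
n = Σf = 71
Mean = 165 / 71 = 2.3239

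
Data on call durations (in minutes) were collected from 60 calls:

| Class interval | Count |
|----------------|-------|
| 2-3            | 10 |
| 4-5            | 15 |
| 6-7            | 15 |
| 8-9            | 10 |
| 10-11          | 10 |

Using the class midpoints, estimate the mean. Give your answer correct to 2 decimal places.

6.33

Midpoints: 2.5, 4.5, 6.5, 8.5, 10.5
Σfm = 10×2.5 + 15×4.5 + 15×6.5 + 10×8.5 + 10×10.5 = 380
n = Σf = 60
Mean = 380 / 60 = 6.3333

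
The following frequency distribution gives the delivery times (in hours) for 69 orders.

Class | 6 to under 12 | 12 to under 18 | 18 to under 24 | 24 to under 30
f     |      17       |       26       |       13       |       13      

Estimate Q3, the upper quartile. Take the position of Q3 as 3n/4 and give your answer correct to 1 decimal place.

Cumulative frequencies: 17, 43, 56, 69
n = 69; position = 3n/4 = 51.75.
This falls in the class 18 to under 24: L = 18, F = 43, f = 13, h = 6.
Upper quartile ≈ 18 + ((51.75 − 43) / 13) × 6 = 22.0385

22.0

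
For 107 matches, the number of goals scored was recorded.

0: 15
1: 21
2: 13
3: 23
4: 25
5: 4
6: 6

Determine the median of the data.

3

Cumulative frequencies: 15, 36, 49, 72, 97, 101, 107
n = 107, so the median is the value in position (n+1)/2 = 54.
Position 54 falls at value 3.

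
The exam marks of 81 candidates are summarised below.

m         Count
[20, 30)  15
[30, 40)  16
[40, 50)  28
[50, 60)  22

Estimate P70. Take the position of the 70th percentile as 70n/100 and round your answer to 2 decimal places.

49.18

Cumulative frequencies: 15, 31, 59, 81
n = 81; position = 70n/100 = 56.7.
This falls in the class [40, 50): L = 40, F = 31, f = 28, h = 10.
70th percentile ≈ 40 + ((56.7 − 31) / 28) × 10 = 49.1786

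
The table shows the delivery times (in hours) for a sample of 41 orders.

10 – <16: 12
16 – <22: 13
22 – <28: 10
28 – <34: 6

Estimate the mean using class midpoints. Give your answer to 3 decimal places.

20.463

Midpoints: 13, 19, 25, 31
Σfm = 12×13 + 13×19 + 10×25 + 6×31 = 839
n = Σf = 41
Mean = 839 / 41 = 20.4634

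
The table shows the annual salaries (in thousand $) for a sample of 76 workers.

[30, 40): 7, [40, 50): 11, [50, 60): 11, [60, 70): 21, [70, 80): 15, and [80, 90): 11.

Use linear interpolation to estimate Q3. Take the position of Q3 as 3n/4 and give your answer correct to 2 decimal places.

74.67

Cumulative frequencies: 7, 18, 29, 50, 65, 76
n = 76; position = 3n/4 = 57.
This falls in the class [70, 80): L = 70, F = 50, f = 15, h = 10.
Upper quartile ≈ 70 + ((57 − 50) / 15) × 10 = 74.6667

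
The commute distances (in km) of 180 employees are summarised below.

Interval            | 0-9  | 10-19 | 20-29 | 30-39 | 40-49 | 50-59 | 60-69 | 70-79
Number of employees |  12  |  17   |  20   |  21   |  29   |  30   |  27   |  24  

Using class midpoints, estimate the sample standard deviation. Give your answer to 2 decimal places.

21.14

Midpoints: 4.5, 14.5, 24.5, 34.5, 44.5, 54.5, 64.5, 74.5
n = 180, Σfm = 7970, mean = 44.2778
Σfm² = 432885
Σf(m − x̄)² = Σfm² − (Σfm)²/n = 432885 − 7970²/180 = 79991.1111
Sample variance = 79991.1111 / 179 = 446.8777
Standard deviation = √446.8777 = 21.1395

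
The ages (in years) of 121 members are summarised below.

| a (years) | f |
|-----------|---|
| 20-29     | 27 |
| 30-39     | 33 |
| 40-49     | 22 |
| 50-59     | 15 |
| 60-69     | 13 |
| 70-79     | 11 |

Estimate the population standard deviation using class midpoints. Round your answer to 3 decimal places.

15.892

Midpoints: 24.5, 34.5, 44.5, 54.5, 64.5, 74.5
n = 121, Σfm = 5254.5, mean = 43.4256
Σfm² = 258740.25
Σf(m − x̄)² = Σfm² − (Σfm)²/n = 258740.25 − 5254.5²/121 = 30560.3306
Population variance = 30560.3306 / 121 = 252.5647
Standard deviation = √252.5647 = 15.8923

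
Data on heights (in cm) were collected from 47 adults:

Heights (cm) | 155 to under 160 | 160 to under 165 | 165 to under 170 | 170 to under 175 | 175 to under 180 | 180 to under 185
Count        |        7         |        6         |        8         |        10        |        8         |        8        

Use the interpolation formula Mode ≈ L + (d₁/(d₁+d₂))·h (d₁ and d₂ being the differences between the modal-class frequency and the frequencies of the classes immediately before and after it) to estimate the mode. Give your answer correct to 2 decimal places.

Modal class: 170 to under 175 (highest frequency 10).
d₁ = 10 − 8 = 2, d₂ = 10 − 8 = 2
Mode ≈ 170 + (2/(2+2)) × 5 = 170 + 2.5000 = 172.5000

172.50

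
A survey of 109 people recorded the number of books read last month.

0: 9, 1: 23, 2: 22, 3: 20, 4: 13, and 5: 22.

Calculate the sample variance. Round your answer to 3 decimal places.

Values: 0, 1, 2, 3, 4, 5
n = 109, Σfx = 289, mean = 2.6514
Σfx² = 1049
Σf(x − x̄)² = Σfx² − (Σfx)²/n = 1049 − 289²/109 = 282.7523
Sample variance = 282.7523 / 108 = 2.6181

2.618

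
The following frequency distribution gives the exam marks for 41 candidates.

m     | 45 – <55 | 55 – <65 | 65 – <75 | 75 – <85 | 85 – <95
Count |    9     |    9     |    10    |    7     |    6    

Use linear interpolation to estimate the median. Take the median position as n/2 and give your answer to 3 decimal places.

67.500

Cumulative frequencies: 9, 18, 28, 35, 41
n = 41; position = n/2 = 20.5.
This falls in the class 65 – <75: L = 65, F = 18, f = 10, h = 10.
Median ≈ 65 + ((20.5 − 18) / 10) × 10 = 67.5000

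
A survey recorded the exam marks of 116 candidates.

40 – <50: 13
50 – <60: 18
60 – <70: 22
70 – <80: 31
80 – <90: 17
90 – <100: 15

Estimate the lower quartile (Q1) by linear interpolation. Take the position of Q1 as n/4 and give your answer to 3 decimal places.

58.889

Cumulative frequencies: 13, 31, 53, 84, 101, 116
n = 116; position = n/4 = 29.
This falls in the class 50 – <60: L = 50, F = 13, f = 18, h = 10.
Lower quartile ≈ 50 + ((29 − 13) / 18) × 10 = 58.8889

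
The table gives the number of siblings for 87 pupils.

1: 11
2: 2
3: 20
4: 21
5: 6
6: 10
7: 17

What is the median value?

4

Cumulative frequencies: 11, 13, 33, 54, 60, 70, 87
n = 87, so the median is the value in position (n+1)/2 = 44.
Position 44 falls at value 4.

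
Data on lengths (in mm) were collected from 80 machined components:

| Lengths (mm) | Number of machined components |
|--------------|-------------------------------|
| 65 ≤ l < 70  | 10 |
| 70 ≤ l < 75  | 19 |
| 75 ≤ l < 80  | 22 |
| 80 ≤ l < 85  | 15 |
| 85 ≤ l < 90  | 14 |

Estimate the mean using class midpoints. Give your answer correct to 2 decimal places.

77.75

Midpoints: 67.5, 72.5, 77.5, 82.5, 87.5
Σfm = 10×67.5 + 19×72.5 + 22×77.5 + 15×82.5 + 14×87.5 = 6220
n = Σf = 80
Mean = 6220 / 80 = 77.7500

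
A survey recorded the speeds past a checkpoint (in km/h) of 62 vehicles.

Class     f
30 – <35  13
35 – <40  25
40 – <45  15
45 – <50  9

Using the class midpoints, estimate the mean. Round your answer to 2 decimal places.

Midpoints: 32.5, 37.5, 42.5, 47.5
Σfm = 13×32.5 + 25×37.5 + 15×42.5 + 9×47.5 = 2425
n = Σf = 62
Mean = 2425 / 62 = 39.1129

39.11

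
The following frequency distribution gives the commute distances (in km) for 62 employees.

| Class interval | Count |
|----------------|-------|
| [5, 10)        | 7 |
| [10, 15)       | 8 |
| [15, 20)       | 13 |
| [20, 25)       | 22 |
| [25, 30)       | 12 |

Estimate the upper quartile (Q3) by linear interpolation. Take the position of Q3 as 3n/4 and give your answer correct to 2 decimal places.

Cumulative frequencies: 7, 15, 28, 50, 62
n = 62; position = 3n/4 = 46.5.
This falls in the class [20, 25): L = 20, F = 28, f = 22, h = 5.
Upper quartile ≈ 20 + ((46.5 − 28) / 22) × 5 = 24.2045

24.20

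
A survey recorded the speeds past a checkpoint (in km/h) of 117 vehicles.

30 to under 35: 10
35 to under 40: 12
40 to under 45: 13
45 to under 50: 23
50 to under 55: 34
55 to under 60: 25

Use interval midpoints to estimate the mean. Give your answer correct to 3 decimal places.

Midpoints: 32.5, 37.5, 42.5, 47.5, 52.5, 57.5
Σfm = 10×32.5 + 12×37.5 + 13×42.5 + 23×47.5 + 34×52.5 + 25×57.5 = 5642.5
n = Σf = 117
Mean = 5642.5 / 117 = 48.2265

48.226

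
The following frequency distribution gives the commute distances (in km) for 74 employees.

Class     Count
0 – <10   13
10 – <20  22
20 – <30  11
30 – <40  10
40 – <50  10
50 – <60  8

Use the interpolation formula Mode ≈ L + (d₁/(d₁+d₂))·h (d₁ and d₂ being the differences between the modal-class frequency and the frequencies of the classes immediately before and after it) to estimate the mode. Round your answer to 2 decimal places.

14.50

Modal class: 10 – <20 (highest frequency 22).
d₁ = 22 − 13 = 9, d₂ = 22 − 11 = 11
Mode ≈ 10 + (9/(9+11)) × 10 = 10 + 4.5000 = 14.5000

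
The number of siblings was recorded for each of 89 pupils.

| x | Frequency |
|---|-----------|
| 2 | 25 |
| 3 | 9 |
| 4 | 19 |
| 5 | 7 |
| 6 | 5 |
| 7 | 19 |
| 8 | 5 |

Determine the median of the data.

4

Cumulative frequencies: 25, 34, 53, 60, 65, 84, 89
n = 89, so the median is the value in position (n+1)/2 = 45.
Position 45 falls at value 4.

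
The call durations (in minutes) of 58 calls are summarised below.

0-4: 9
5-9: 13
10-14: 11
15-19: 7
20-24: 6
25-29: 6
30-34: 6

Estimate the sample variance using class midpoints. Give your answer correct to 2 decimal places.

94.07

Midpoints: 2, 7, 12, 17, 22, 27, 32
n = 58, Σfm = 846, mean = 14.5862
Σfm² = 17702
Σf(m − x̄)² = Σfm² − (Σfm)²/n = 17702 − 846²/58 = 5362.0690
Sample variance = 5362.0690 / 57 = 94.0714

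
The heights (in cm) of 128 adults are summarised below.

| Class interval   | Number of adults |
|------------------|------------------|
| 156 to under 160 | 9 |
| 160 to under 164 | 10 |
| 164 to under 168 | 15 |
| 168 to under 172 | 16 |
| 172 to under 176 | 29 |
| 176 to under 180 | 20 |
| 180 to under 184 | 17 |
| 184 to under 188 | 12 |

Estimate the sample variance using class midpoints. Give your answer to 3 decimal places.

Midpoints: 158, 162, 166, 170, 174, 178, 182, 186
n = 128, Σfm = 22184, mean = 173.3125
Σfm² = 3852800
Σf(m − x̄)² = Σfm² − (Σfm)²/n = 3852800 − 22184²/128 = 8035.5000
Sample variance = 8035.5000 / 127 = 63.2717

63.272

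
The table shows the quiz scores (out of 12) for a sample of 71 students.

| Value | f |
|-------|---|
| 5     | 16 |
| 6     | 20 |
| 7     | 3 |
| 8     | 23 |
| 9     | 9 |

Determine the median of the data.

Cumulative frequencies: 16, 36, 39, 62, 71
n = 71, so the median is the value in position (n+1)/2 = 36.
Position 36 falls at value 6.

6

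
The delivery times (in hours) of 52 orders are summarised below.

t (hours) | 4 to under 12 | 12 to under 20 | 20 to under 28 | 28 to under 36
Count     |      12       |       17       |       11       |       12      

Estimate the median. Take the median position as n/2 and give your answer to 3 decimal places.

Cumulative frequencies: 12, 29, 40, 52
n = 52; position = n/2 = 26.
This falls in the class 12 to under 20: L = 12, F = 12, f = 17, h = 8.
Median ≈ 12 + ((26 − 12) / 17) × 8 = 18.5882

18.588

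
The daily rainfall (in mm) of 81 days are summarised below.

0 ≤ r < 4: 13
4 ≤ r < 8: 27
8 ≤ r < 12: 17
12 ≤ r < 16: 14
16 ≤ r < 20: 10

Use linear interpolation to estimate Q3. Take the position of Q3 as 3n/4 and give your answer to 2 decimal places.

Cumulative frequencies: 13, 40, 57, 71, 81
n = 81; position = 3n/4 = 60.75.
This falls in the class 12 ≤ r < 16: L = 12, F = 57, f = 14, h = 4.
Upper quartile ≈ 12 + ((60.75 − 57) / 14) × 4 = 13.0714

13.07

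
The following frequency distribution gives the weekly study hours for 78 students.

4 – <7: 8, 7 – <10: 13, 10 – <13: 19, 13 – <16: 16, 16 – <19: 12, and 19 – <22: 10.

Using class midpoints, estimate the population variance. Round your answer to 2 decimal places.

Midpoints: 5.5, 8.5, 11.5, 14.5, 17.5, 20.5
n = 78, Σfm = 1020, mean = 13.0769
Σfm² = 14935.5
Σf(m − x̄)² = Σfm² − (Σfm)²/n = 14935.5 − 1020²/78 = 1597.0385
Population variance = 1597.0385 / 78 = 20.4749

20.47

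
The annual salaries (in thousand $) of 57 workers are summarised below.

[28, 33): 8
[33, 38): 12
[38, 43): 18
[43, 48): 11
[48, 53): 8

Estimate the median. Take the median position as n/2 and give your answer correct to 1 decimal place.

Cumulative frequencies: 8, 20, 38, 49, 57
n = 57; position = n/2 = 28.5.
This falls in the class [38, 43): L = 38, F = 20, f = 18, h = 5.
Median ≈ 38 + ((28.5 − 20) / 18) × 5 = 40.3611

40.4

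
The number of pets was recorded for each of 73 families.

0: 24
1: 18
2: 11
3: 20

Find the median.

1

Cumulative frequencies: 24, 42, 53, 73
n = 73, so the median is the value in position (n+1)/2 = 37.
Position 37 falls at value 1.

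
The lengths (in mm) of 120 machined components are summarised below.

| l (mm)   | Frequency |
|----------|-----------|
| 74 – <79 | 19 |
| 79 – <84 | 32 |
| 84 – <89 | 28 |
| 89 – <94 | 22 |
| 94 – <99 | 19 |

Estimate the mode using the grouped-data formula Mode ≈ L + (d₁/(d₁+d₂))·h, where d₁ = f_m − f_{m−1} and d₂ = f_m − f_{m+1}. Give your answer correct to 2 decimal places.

Modal class: 79 – <84 (highest frequency 32).
d₁ = 32 − 19 = 13, d₂ = 32 − 28 = 4
Mode ≈ 79 + (13/(13+4)) × 5 = 79 + 3.8235 = 82.8235

82.82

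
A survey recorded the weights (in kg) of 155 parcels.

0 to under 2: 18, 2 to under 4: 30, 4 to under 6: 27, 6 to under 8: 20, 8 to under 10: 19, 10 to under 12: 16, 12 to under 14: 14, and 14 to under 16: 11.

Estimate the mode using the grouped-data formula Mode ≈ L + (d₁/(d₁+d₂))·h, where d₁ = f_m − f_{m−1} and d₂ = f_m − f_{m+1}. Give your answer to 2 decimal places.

3.60

Modal class: 2 to under 4 (highest frequency 30).
d₁ = 30 − 18 = 12, d₂ = 30 − 27 = 3
Mode ≈ 2 + (12/(12+3)) × 2 = 2 + 1.6000 = 3.6000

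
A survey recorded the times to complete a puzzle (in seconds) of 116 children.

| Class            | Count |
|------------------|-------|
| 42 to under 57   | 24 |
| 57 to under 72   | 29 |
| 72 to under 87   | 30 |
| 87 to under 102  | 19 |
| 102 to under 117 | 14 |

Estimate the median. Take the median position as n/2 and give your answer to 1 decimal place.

74.5

Cumulative frequencies: 24, 53, 83, 102, 116
n = 116; position = n/2 = 58.
This falls in the class 72 to under 87: L = 72, F = 53, f = 30, h = 15.
Median ≈ 72 + ((58 − 53) / 30) × 15 = 74.5000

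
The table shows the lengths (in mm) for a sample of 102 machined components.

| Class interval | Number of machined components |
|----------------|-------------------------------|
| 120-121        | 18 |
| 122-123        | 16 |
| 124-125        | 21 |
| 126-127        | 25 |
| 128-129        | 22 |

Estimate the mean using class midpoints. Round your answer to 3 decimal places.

Midpoints: 120.5, 122.5, 124.5, 126.5, 128.5
Σfm = 18×120.5 + 16×122.5 + 21×124.5 + 25×126.5 + 22×128.5 = 12733
n = Σf = 102
Mean = 12733 / 102 = 124.8333

124.833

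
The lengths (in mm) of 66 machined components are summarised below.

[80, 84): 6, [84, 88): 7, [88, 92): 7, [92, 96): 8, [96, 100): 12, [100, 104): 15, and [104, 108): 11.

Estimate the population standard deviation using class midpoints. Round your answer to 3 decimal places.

7.633

Midpoints: 82, 86, 90, 94, 98, 102, 106
n = 66, Σfm = 6348, mean = 96.1818
Σfm² = 614408
Σf(m − x̄)² = Σfm² − (Σfm)²/n = 614408 − 6348²/66 = 3845.8182
Population variance = 3845.8182 / 66 = 58.2700
Standard deviation = √58.2700 = 7.6335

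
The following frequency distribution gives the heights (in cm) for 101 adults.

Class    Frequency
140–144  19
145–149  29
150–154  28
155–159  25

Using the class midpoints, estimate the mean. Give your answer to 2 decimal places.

149.92

Midpoints: 142, 147, 152, 157
Σfm = 19×142 + 29×147 + 28×152 + 25×157 = 15142
n = Σf = 101
Mean = 15142 / 101 = 149.9208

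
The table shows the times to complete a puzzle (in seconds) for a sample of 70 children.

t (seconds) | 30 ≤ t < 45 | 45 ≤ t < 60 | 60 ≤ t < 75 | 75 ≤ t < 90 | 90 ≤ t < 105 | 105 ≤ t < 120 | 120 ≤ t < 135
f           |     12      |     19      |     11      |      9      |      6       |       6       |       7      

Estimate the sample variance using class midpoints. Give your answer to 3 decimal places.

Midpoints: 37.5, 52.5, 67.5, 82.5, 97.5, 112.5, 127.5
n = 70, Σfm = 5085, mean = 72.6429
Σfm² = 427387.5
Σf(m − x̄)² = Σfm² − (Σfm)²/n = 427387.5 − 5085²/70 = 57998.5714
Sample variance = 57998.5714 / 69 = 840.5590

840.559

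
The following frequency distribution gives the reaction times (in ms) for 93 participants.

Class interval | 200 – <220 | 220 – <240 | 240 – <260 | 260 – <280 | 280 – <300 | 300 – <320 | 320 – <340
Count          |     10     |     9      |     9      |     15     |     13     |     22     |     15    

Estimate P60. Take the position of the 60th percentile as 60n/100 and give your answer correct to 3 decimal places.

Cumulative frequencies: 10, 19, 28, 43, 56, 78, 93
n = 93; position = 60n/100 = 55.8.
This falls in the class 280 – <300: L = 280, F = 43, f = 13, h = 20.
60th percentile ≈ 280 + ((55.8 − 43) / 13) × 20 = 299.6923

299.692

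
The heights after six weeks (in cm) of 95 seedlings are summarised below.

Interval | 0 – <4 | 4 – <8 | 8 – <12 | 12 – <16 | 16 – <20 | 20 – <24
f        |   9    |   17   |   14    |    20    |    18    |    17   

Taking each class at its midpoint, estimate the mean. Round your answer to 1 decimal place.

Midpoints: 2, 6, 10, 14, 18, 22
Σfm = 9×2 + 17×6 + 14×10 + 20×14 + 18×18 + 17×22 = 1238
n = Σf = 95
Mean = 1238 / 95 = 13.0316

13.0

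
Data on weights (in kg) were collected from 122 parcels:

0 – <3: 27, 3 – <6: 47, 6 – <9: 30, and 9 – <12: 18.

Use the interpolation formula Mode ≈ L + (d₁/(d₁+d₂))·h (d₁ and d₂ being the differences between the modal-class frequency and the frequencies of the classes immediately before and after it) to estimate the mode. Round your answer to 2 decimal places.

4.62

Modal class: 3 – <6 (highest frequency 47).
d₁ = 47 − 27 = 20, d₂ = 47 − 30 = 17
Mode ≈ 3 + (20/(20+17)) × 3 = 3 + 1.6216 = 4.6216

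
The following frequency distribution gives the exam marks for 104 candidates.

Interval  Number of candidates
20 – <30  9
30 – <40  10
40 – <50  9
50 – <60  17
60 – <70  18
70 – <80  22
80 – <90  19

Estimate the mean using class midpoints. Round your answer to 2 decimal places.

61.06

Midpoints: 25, 35, 45, 55, 65, 75, 85
Σfm = 9×25 + 10×35 + 9×45 + 17×55 + 18×65 + 22×75 + 19×85 = 6350
n = Σf = 104
Mean = 6350 / 104 = 61.0577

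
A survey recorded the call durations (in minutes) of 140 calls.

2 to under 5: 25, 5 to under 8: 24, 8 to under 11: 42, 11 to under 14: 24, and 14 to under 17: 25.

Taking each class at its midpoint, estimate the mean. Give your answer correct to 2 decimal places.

9.50

Midpoints: 3.5, 6.5, 9.5, 12.5, 15.5
Σfm = 25×3.5 + 24×6.5 + 42×9.5 + 24×12.5 + 25×15.5 = 1330
n = Σf = 140
Mean = 1330 / 140 = 9.5000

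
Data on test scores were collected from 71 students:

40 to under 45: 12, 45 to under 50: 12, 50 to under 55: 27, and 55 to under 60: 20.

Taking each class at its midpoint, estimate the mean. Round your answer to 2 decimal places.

51.37

Midpoints: 42.5, 47.5, 52.5, 57.5
Σfm = 12×42.5 + 12×47.5 + 27×52.5 + 20×57.5 = 3647.5
n = Σf = 71
Mean = 3647.5 / 71 = 51.3732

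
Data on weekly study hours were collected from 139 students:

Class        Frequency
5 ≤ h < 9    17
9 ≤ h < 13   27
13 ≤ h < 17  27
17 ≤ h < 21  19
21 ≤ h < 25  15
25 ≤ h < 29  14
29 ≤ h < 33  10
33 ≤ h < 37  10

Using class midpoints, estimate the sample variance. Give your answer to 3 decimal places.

Midpoints: 7, 11, 15, 19, 23, 27, 31, 35
n = 139, Σfm = 2565, mean = 18.4532
Σfm² = 57035
Σf(m − x̄)² = Σfm² − (Σfm)²/n = 57035 − 2565²/139 = 9702.4460
Sample variance = 9702.4460 / 138 = 70.3076

70.308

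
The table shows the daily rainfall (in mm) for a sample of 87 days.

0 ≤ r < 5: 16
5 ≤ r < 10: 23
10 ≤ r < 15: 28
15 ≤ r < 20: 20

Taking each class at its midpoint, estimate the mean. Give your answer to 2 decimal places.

Midpoints: 2.5, 7.5, 12.5, 17.5
Σfm = 16×2.5 + 23×7.5 + 28×12.5 + 20×17.5 = 912.5
n = Σf = 87
Mean = 912.5 / 87 = 10.4885

10.49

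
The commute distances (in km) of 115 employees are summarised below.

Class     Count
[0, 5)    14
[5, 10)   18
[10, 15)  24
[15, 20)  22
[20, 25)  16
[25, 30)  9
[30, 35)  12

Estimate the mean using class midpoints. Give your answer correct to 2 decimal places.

Midpoints: 2.5, 7.5, 12.5, 17.5, 22.5, 27.5, 32.5
Σfm = 14×2.5 + 18×7.5 + 24×12.5 + 22×17.5 + 16×22.5 + 9×27.5 + 12×32.5 = 1852.5
n = Σf = 115
Mean = 1852.5 / 115 = 16.1087

16.11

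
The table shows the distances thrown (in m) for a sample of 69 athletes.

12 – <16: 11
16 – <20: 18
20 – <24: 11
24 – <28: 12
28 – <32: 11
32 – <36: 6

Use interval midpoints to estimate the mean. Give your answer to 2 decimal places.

22.70

Midpoints: 14, 18, 22, 26, 30, 34
Σfm = 11×14 + 18×18 + 11×22 + 12×26 + 11×30 + 6×34 = 1566
n = Σf = 69
Mean = 1566 / 69 = 22.6957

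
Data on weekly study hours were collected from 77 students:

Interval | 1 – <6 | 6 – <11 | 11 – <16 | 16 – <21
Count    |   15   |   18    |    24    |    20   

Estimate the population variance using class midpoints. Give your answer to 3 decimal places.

28.512

Midpoints: 3.5, 8.5, 13.5, 18.5
n = 77, Σfm = 899.5, mean = 11.6818
Σfm² = 12703.25
Σf(m − x̄)² = Σfm² − (Σfm)²/n = 12703.25 − 899.5²/77 = 2195.4545
Population variance = 2195.4545 / 77 = 28.5124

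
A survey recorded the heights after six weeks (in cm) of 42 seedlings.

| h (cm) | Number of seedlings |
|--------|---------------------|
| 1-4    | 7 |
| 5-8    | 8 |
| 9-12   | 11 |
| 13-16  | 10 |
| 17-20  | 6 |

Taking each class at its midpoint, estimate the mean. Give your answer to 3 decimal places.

10.500

Midpoints: 2.5, 6.5, 10.5, 14.5, 18.5
Σfm = 7×2.5 + 8×6.5 + 11×10.5 + 10×14.5 + 6×18.5 = 441
n = Σf = 42
Mean = 441 / 42 = 10.5000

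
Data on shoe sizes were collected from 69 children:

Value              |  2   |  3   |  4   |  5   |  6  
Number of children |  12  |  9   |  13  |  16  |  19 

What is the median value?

5

Cumulative frequencies: 12, 21, 34, 50, 69
n = 69, so the median is the value in position (n+1)/2 = 35.
Position 35 falls at value 5.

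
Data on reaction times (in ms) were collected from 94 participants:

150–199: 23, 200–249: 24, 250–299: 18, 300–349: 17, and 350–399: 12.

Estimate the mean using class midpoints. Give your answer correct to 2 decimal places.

Midpoints: 174.5, 224.5, 274.5, 324.5, 374.5
Σfm = 23×174.5 + 24×224.5 + 18×274.5 + 17×324.5 + 12×374.5 = 24353
n = Σf = 94
Mean = 24353 / 94 = 259.0745

259.07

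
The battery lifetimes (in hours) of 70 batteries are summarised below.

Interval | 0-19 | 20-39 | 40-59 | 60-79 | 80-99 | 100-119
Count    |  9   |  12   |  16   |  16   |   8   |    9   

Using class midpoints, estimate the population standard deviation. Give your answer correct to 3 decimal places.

Midpoints: 9.5, 29.5, 49.5, 69.5, 89.5, 109.5
n = 70, Σfm = 4045, mean = 57.7857
Σfm² = 299737.5
Σf(m − x̄)² = Σfm² − (Σfm)²/n = 299737.5 − 4045²/70 = 65994.2857
Population variance = 65994.2857 / 70 = 942.7755
Standard deviation = √942.7755 = 30.7046

30.705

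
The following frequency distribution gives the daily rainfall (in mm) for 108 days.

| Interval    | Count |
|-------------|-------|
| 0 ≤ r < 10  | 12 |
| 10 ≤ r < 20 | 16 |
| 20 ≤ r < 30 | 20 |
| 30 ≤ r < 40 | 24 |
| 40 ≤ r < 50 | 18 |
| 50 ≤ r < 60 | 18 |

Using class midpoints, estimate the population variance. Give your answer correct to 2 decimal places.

251.20

Midpoints: 5, 15, 25, 35, 45, 55
n = 108, Σfm = 3440, mean = 31.8519
Σfm² = 136700
Σf(m − x̄)² = Σfm² − (Σfm)²/n = 136700 − 3440²/108 = 27129.6296
Population variance = 27129.6296 / 108 = 251.2003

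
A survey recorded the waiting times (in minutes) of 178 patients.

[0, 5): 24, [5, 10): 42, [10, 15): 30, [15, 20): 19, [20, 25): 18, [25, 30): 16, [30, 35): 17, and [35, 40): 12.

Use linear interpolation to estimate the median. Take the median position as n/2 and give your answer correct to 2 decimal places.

13.83

Cumulative frequencies: 24, 66, 96, 115, 133, 149, 166, 178
n = 178; position = n/2 = 89.
This falls in the class [10, 15): L = 10, F = 66, f = 30, h = 5.
Median ≈ 10 + ((89 − 66) / 30) × 5 = 13.8333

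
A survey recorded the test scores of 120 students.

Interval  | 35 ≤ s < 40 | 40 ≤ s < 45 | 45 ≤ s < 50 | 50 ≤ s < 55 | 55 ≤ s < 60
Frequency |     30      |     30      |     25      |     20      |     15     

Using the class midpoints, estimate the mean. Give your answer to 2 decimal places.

Midpoints: 37.5, 42.5, 47.5, 52.5, 57.5
Σfm = 30×37.5 + 30×42.5 + 25×47.5 + 20×52.5 + 15×57.5 = 5500
n = Σf = 120
Mean = 5500 / 120 = 45.8333

45.83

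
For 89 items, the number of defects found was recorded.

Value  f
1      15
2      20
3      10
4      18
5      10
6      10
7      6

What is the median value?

3

Cumulative frequencies: 15, 35, 45, 63, 73, 83, 89
n = 89, so the median is the value in position (n+1)/2 = 45.
Position 45 falls at value 3.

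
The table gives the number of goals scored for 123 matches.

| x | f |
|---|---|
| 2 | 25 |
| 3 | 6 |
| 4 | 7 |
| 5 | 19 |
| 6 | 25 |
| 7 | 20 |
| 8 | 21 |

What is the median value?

6

Cumulative frequencies: 25, 31, 38, 57, 82, 102, 123
n = 123, so the median is the value in position (n+1)/2 = 62.
Position 62 falls at value 6.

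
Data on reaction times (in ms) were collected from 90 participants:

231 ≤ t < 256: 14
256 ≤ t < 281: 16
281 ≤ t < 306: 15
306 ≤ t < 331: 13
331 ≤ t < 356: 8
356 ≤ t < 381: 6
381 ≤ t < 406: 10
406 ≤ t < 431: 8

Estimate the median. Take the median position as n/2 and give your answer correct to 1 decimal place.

306.0

Cumulative frequencies: 14, 30, 45, 58, 66, 72, 82, 90
n = 90; position = n/2 = 45.
This falls in the class 281 ≤ t < 306: L = 281, F = 30, f = 15, h = 25.
Median ≈ 281 + ((45 − 30) / 15) × 25 = 306.0000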